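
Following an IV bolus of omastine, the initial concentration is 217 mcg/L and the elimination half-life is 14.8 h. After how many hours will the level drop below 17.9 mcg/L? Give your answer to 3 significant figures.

53.3 hours

k = ln 2 / 14.8 = 0.04683 h⁻¹
C(t) = C₀ e^(−kt)  ⇒  t = ln(C₀/C) / k
t = ln(217/17.9) / 0.04683 = 2.495 / 0.04683 ≈ 53.3 hours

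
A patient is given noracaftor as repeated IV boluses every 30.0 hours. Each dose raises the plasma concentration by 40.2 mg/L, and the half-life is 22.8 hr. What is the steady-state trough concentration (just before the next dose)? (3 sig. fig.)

27.0 mg/L

k = ln 2 / 22.8 = 0.03040 hr⁻¹
Fraction remaining after one interval: e^(−kτ) = e^(−0.03040 × 30.0) = 0.4017
R = 1 / (1 − 0.4017) = 1.671
Css,max = 40.2 × 1.671 = 67.19 mg/L
Css,min = Css,max × e^(−kτ) = 67.19 × 0.4017 ≈ 27.0 mg/L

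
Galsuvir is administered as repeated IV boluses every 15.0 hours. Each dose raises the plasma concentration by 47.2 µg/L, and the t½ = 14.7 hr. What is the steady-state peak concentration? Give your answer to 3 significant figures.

k = ln 2 / 14.7 = 0.04715 hr⁻¹
Fraction remaining after one interval: e^(−kτ) = e^(−0.04715 × 15.0) = 0.4930
R = 1 / (1 − 0.4930) = 1.972
Css,max = 47.2 × 1.972 ≈ 93.1 µg/L

93.1 µg/L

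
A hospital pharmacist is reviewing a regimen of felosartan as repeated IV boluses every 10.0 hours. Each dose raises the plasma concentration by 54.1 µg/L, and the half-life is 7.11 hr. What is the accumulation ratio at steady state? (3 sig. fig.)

k = ln 2 / 7.11 = 0.09749 hr⁻¹
Fraction remaining after one interval: e^(−kτ) = e^(−0.09749 × 10.0) = 0.3772
R = 1 / (1 − 0.3772) = 1 / 0.6228 ≈ 1.61

1.61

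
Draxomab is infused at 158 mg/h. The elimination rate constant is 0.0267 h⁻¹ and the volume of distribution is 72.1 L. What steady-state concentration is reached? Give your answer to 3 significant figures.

CL = k · V = 0.0267 × 72.1 = 1.925 L/h
Css = rate / CL = 158 / 1.925 ≈ 82.1 mg/L

82.1 mg/L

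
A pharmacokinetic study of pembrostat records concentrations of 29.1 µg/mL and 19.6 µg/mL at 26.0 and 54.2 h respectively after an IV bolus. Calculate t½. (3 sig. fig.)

k = ln(C₁/C₂) / (t₂ − t₁) = ln(29.1/19.6) / (54.2 − 26.0)
  = 0.3952 / 28.20 = 0.01401 h⁻¹
t½ = ln 2 / k = ln 2 / 0.01401 ≈ 49.5 hours

49.5 hours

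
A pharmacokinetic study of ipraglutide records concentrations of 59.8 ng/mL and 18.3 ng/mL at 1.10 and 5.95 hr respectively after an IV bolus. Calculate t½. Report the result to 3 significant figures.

2.84 hours

k = ln(C₁/C₂) / (t₂ − t₁) = ln(59.8/18.3) / (5.95 − 1.10)
  = 1.184 / 4.850 = 0.2441 hr⁻¹
t½ = ln 2 / k = ln 2 / 0.2441 ≈ 2.84 hours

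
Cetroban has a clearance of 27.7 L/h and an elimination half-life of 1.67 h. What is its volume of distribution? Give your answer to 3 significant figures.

k = ln 2 / t½ = ln 2 / 1.67 = 0.4151 h⁻¹
V = CL / k = 27.7 / 0.4151 ≈ 66.7 L

66.7 L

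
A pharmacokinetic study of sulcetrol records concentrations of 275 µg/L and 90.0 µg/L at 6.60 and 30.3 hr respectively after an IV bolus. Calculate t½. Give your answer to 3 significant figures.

k = ln(C₁/C₂) / (t₂ − t₁) = ln(275/90.0) / (30.3 − 6.60)
  = 1.117 / 23.70 = 0.04713 hr⁻¹
t½ = ln 2 / k = ln 2 / 0.04713 ≈ 14.7 hours

14.7 hours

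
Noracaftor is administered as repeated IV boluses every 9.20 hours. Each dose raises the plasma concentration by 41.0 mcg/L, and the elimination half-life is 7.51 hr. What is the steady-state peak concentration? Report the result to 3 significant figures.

k = ln 2 / 7.51 = 0.09230 hr⁻¹
Fraction remaining after one interval: e^(−kτ) = e^(−0.09230 × 9.20) = 0.4278
R = 1 / (1 − 0.4278) = 1.748
Css,max = 41.0 × 1.748 ≈ 71.7 mcg/L

71.7 mcg/L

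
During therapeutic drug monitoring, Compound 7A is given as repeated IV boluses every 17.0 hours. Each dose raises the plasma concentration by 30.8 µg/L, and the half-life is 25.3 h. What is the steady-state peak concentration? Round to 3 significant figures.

k = ln 2 / 25.3 = 0.02740 h⁻¹
Fraction remaining after one interval: e^(−kτ) = e^(−0.02740 × 17.0) = 0.6277
R = 1 / (1 − 0.6277) = 2.686
Css,max = 30.8 × 2.686 ≈ 82.7 µg/L

82.7 µg/L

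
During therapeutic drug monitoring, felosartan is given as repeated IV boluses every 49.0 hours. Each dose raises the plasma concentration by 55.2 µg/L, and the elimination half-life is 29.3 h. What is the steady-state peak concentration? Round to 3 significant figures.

80.4 µg/L

k = ln 2 / 29.3 = 0.02366 h⁻¹
Fraction remaining after one interval: e^(−kτ) = e^(−0.02366 × 49.0) = 0.3137
R = 1 / (1 − 0.3137) = 1.457
Css,max = 55.2 × 1.457 ≈ 80.4 µg/L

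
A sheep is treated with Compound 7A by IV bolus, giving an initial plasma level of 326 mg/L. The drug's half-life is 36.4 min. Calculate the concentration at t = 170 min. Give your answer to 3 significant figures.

k = ln 2 / 36.4 = 0.01904 min⁻¹
170 min is 4.670 half-lives, so C = 326 × (1/2)^4.670 = 326 × 0.03927 ≈ 12.8 mg/L

12.8 mg/L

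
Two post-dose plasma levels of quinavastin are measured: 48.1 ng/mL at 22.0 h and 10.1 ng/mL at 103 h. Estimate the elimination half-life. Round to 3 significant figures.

k = ln(C₁/C₂) / (t₂ − t₁) = ln(48.1/10.1) / (103 − 22.0)
  = 1.561 / 81.00 = 0.01927 h⁻¹
t½ = ln 2 / k = ln 2 / 0.01927 ≈ 36.0 hours

36.0 hours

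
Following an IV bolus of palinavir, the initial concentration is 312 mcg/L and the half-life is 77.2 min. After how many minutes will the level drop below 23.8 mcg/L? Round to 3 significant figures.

287 minutes

k = ln 2 / 77.2 = 0.008979 min⁻¹
C(t) = C₀ e^(−kt)  ⇒  t = ln(C₀/C) / k
t = ln(312/23.8) / 0.008979 = 2.573 / 0.008979 ≈ 287 minutes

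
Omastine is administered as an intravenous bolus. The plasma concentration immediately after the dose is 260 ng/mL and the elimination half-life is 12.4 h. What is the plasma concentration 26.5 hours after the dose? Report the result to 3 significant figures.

k = ln 2 / 12.4 = 0.05590 h⁻¹
C(t) = C₀ e^(−kt) = 260 × e^(−0.05590 × 26.5) = 260 × e^(−1.481) = 260 × 0.2273 ≈ 59.1 ng/mL

59.1 ng/mL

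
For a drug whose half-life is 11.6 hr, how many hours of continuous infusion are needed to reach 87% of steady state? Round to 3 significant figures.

34.1 hours

k = ln 2 / 11.6 = 0.05975 hr⁻¹
f = 1 − e^(−kt)  ⇒  t = −ln(1 − f) / k
t = −ln(1 − 0.87) / 0.05975 = 2.040 / 0.05975 ≈ 34.1 hours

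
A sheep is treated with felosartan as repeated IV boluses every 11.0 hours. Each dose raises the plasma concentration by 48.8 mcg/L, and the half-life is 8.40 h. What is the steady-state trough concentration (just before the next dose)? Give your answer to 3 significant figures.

33.0 mcg/L

k = ln 2 / 8.40 = 0.08252 h⁻¹
Fraction remaining after one interval: e^(−kτ) = e^(−0.08252 × 11.0) = 0.4035
R = 1 / (1 − 0.4035) = 1.676
Css,max = 48.8 × 1.676 = 81.80 mcg/L
Css,min = Css,max × e^(−kτ) = 81.80 × 0.4035 ≈ 33.0 mcg/L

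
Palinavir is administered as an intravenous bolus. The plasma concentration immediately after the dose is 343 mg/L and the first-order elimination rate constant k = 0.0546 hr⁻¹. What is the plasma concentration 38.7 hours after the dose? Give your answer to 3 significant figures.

41.5 mg/L

C(t) = C₀ e^(−kt) = 343 × e^(−0.05460 × 38.7) = 343 × e^(−2.113) = 343 × 0.1209 ≈ 41.5 mg/L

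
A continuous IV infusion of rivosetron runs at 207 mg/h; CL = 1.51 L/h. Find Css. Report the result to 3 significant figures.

Css = infusion rate / CL = 207 / 1.51 ≈ 137 µg/mL

137 µg/mL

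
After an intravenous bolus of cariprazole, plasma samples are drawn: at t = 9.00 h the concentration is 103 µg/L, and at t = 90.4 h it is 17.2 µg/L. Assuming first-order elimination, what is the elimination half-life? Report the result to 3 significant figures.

31.5 hours

k = ln(C₁/C₂) / (t₂ − t₁) = ln(103/17.2) / (90.4 − 9.00)
  = 1.790 / 81.40 = 0.02199 h⁻¹
t½ = ln 2 / k = ln 2 / 0.02199 ≈ 31.5 hours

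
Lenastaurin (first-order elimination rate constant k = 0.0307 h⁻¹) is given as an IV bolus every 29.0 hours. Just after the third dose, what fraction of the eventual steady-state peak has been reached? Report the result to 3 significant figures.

0.931

f_n = 1 − e^(−nkτ) = 1 − e^(−3 × 0.03070 × 29.0) = 1 − e^(−2.671) = 1 − 0.06919 ≈ 0.931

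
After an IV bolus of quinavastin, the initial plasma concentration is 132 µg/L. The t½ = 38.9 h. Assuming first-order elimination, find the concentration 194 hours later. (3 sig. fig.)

4.16 µg/L

k = ln 2 / 38.9 = 0.01782 h⁻¹
194 h is 4.987 half-lives, so C = 132 × (1/2)^4.987 = 132 × 0.03153 ≈ 4.16 µg/L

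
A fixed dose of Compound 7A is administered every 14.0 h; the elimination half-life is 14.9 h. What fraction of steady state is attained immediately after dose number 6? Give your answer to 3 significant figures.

0.980

k = ln 2 / 14.9 = 0.04652 h⁻¹
f_n = 1 − e^(−nkτ) = 1 − e^(−6 × 0.04652 × 14.0) = 1 − e^(−3.908) = 1 − 0.02009 ≈ 0.980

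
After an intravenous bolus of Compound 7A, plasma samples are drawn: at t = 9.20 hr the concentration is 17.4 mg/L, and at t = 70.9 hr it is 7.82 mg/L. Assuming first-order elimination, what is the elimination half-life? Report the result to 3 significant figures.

53.5 hours

k = ln(C₁/C₂) / (t₂ − t₁) = ln(17.4/7.82) / (70.9 − 9.20)
  = 0.7998 / 61.70 = 0.01296 hr⁻¹
t½ = ln 2 / k = ln 2 / 0.01296 ≈ 53.5 hours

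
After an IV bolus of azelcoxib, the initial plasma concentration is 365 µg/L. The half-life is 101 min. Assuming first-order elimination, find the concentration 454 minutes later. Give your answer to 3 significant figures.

16.2 µg/L

k = ln 2 / 101 = 0.006863 min⁻¹
454 min is 4.495 half-lives, so C = 365 × (1/2)^4.495 = 365 × 0.04435 ≈ 16.2 µg/L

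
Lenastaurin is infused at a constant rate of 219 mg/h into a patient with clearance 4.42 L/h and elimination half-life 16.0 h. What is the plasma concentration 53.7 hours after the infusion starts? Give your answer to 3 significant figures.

44.7 µg/mL

Css = rate / CL = 219 / 4.42 = 49.55 µg/mL
k = ln 2 / 16.0 = 0.04332 h⁻¹
C(t) = Css (1 − e^(−kt)) = 49.55 × (1 − e^(−2.326)) = 49.55 × 0.9024 ≈ 44.7 µg/mL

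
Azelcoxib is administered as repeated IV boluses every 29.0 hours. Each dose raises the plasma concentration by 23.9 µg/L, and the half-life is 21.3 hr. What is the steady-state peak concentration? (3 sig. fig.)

39.1 µg/L

k = ln 2 / 21.3 = 0.03254 hr⁻¹
Fraction remaining after one interval: e^(−kτ) = e^(−0.03254 × 29.0) = 0.3892
R = 1 / (1 − 0.3892) = 1.637
Css,max = 23.9 × 1.637 ≈ 39.1 µg/L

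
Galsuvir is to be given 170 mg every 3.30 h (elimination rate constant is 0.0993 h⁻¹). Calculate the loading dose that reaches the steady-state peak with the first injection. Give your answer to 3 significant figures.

608 mg

Accumulation ratio R = 1 / (1 − e^(−kτ)) = 1 / (1 − e^(−0.09930×3.30)) = 1 / (1 − 0.7206) = 3.579
Loading dose = maintenance dose × R = 170 × 3.579 ≈ 608 mg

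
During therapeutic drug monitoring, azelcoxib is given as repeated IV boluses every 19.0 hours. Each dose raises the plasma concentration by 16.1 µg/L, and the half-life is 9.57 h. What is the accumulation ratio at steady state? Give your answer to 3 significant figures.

k = ln 2 / 9.57 = 0.07243 h⁻¹
Fraction remaining after one interval: e^(−kτ) = e^(−0.07243 × 19.0) = 0.2525
R = 1 / (1 − 0.2525) = 1 / 0.7475 ≈ 1.34

1.34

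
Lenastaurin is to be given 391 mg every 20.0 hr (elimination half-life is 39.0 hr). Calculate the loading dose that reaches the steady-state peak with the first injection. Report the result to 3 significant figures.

1310 mg

k = ln 2 / 39.0 = 0.01777 hr⁻¹
Accumulation ratio R = 1 / (1 − e^(−kτ)) = 1 / (1 − e^(−0.01777×20.0)) = 1 / (1 − 0.7009) = 3.343
Loading dose = maintenance dose × R = 391 × 3.343 ≈ 1310 mg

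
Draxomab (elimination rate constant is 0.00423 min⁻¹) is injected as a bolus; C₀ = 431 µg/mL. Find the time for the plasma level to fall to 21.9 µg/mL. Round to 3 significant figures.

704 minutes

C(t) = C₀ e^(−kt)  ⇒  t = ln(C₀/C) / k
t = ln(431/21.9) / 0.004230 = 2.980 / 0.004230 ≈ 704 minutes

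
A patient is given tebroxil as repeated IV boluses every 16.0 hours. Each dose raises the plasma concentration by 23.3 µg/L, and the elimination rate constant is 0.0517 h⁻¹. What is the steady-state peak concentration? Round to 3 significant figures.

41.4 µg/L

Fraction remaining after one interval: e^(−kτ) = e^(−0.05170 × 16.0) = 0.4373
R = 1 / (1 − 0.4373) = 1.777
Css,max = 23.3 × 1.777 ≈ 41.4 µg/L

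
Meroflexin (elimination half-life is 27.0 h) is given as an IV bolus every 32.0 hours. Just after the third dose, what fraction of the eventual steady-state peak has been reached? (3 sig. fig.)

0.915

k = ln 2 / 27.0 = 0.02567 h⁻¹
f_n = 1 − e^(−nkτ) = 1 − e^(−3 × 0.02567 × 32.0) = 1 − e^(−2.465) = 1 − 0.08505 ≈ 0.915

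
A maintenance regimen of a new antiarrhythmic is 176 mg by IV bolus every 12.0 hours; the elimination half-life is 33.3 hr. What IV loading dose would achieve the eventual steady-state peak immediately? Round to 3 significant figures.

796 mg

k = ln 2 / 33.3 = 0.02082 hr⁻¹
Accumulation ratio R = 1 / (1 − e^(−kτ)) = 1 / (1 − e^(−0.02082×12.0)) = 1 / (1 − 0.7790) = 4.524
Loading dose = maintenance dose × R = 176 × 4.524 ≈ 796 mg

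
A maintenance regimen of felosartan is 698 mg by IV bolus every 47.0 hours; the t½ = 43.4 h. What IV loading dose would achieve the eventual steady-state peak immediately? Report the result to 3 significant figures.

1320 mg

k = ln 2 / 43.4 = 0.01597 h⁻¹
Accumulation ratio R = 1 / (1 − e^(−kτ)) = 1 / (1 − e^(−0.01597×47.0)) = 1 / (1 − 0.4721) = 1.894
Loading dose = maintenance dose × R = 698 × 1.894 ≈ 1320 mg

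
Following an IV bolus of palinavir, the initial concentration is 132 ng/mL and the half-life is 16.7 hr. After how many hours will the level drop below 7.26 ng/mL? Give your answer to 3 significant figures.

k = ln 2 / 16.7 = 0.04151 hr⁻¹
C(t) = C₀ e^(−kt)  ⇒  t = ln(C₀/C) / k
t = ln(132/7.26) / 0.04151 = 2.900 / 0.04151 ≈ 69.9 hours

69.9 hours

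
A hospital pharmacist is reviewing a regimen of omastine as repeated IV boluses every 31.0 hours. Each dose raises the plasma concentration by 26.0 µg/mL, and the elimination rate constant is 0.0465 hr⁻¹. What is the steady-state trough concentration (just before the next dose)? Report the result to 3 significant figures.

8.06 µg/mL

Fraction remaining after one interval: e^(−kτ) = e^(−0.04650 × 31.0) = 0.2366
R = 1 / (1 − 0.2366) = 1.310
Css,max = 26.0 × 1.310 = 34.06 µg/mL
Css,min = Css,max × e^(−kτ) = 34.06 × 0.2366 ≈ 8.06 µg/mL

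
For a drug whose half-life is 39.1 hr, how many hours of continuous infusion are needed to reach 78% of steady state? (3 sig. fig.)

85.4 hours

k = ln 2 / 39.1 = 0.01773 hr⁻¹
f = 1 − e^(−kt)  ⇒  t = −ln(1 − f) / k
t = −ln(1 − 0.78) / 0.01773 = 1.514 / 0.01773 ≈ 85.4 hours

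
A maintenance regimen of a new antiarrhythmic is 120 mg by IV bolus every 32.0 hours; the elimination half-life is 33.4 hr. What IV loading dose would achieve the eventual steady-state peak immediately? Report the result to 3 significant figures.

k = ln 2 / 33.4 = 0.02075 hr⁻¹
Accumulation ratio R = 1 / (1 − e^(−kτ)) = 1 / (1 − e^(−0.02075×32.0)) = 1 / (1 − 0.5147) = 2.061
Loading dose = maintenance dose × R = 120 × 2.061 ≈ 247 mg

247 mg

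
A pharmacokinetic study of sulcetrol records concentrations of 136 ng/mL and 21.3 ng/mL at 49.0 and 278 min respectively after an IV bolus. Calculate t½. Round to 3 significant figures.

85.6 minutes

k = ln(C₁/C₂) / (t₂ − t₁) = ln(136/21.3) / (278 − 49.0)
  = 1.854 / 229.0 = 0.008096 min⁻¹
t½ = ln 2 / k = ln 2 / 0.008096 ≈ 85.6 minutes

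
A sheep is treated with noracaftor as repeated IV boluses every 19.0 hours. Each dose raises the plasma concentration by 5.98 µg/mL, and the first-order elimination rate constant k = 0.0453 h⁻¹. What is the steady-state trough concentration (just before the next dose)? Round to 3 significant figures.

4.38 µg/mL

Fraction remaining after one interval: e^(−kτ) = e^(−0.04530 × 19.0) = 0.4229
R = 1 / (1 − 0.4229) = 1.733
Css,max = 5.98 × 1.733 = 10.36 µg/mL
Css,min = Css,max × e^(−kτ) = 10.36 × 0.4229 ≈ 4.38 µg/mL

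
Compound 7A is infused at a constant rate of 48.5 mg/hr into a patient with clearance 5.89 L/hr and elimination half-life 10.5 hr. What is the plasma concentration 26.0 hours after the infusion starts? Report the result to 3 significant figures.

Css = rate / CL = 48.5 / 5.89 = 8.234 mg/L
k = ln 2 / 10.5 = 0.06601 hr⁻¹
C(t) = Css (1 − e^(−kt)) = 8.234 × (1 − e^(−1.716)) = 8.234 × 0.8203 ≈ 6.75 mg/L

6.75 mg/L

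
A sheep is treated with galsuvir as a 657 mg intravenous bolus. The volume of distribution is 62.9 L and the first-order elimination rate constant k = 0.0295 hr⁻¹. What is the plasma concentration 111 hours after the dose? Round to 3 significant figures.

0.395 µg/mL

C₀ = dose / V = 657 / 62.9 = 10.45 µg/mL
C(t) = C₀ e^(−kt) = 10.45 × e^(−0.02950 × 111) = 10.45 × e^(−3.274) = 10.45 × 0.03784 ≈ 0.395 µg/mL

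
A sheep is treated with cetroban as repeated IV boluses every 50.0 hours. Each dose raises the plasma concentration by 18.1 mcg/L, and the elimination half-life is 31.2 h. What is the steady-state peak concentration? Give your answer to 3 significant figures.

27.0 mcg/L

k = ln 2 / 31.2 = 0.02222 h⁻¹
Fraction remaining after one interval: e^(−kτ) = e^(−0.02222 × 50.0) = 0.3293
R = 1 / (1 − 0.3293) = 1.491
Css,max = 18.1 × 1.491 ≈ 27.0 mcg/L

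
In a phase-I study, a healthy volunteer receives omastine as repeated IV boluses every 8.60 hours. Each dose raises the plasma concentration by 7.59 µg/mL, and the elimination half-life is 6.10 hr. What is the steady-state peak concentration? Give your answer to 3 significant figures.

12.2 µg/mL

k = ln 2 / 6.10 = 0.1136 hr⁻¹
Fraction remaining after one interval: e^(−kτ) = e^(−0.1136 × 8.60) = 0.3764
R = 1 / (1 − 0.3764) = 1.603
Css,max = 7.59 × 1.603 ≈ 12.2 µg/mL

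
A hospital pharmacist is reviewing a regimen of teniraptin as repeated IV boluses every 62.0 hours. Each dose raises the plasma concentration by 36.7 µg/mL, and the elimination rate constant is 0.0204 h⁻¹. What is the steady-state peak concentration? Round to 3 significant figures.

51.1 µg/mL

Fraction remaining after one interval: e^(−kτ) = e^(−0.02040 × 62.0) = 0.2823
R = 1 / (1 − 0.2823) = 1.393
Css,max = 36.7 × 1.393 ≈ 51.1 µg/mL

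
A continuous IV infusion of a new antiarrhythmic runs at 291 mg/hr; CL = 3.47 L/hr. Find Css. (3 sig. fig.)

Css = infusion rate / CL = 291 / 3.47 ≈ 83.9 mg/L

83.9 mg/L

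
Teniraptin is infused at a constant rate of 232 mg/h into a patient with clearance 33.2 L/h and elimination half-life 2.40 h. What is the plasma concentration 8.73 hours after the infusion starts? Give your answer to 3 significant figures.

6.43 µg/mL

Css = rate / CL = 232 / 33.2 = 6.988 µg/mL
k = ln 2 / 2.40 = 0.2888 h⁻¹
C(t) = Css (1 − e^(−kt)) = 6.988 × (1 − e^(−2.521)) = 6.988 × 0.9196 ≈ 6.43 µg/mL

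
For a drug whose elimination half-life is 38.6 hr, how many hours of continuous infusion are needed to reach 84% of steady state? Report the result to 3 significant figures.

102 hours

k = ln 2 / 38.6 = 0.01796 hr⁻¹
f = 1 − e^(−kt)  ⇒  t = −ln(1 − f) / k
t = −ln(1 − 0.84) / 0.01796 = 1.833 / 0.01796 ≈ 102 hours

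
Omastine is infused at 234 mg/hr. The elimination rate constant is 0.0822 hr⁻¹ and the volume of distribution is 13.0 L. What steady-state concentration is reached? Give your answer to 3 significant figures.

219 mg/L

CL = k · V = 0.0822 × 13.0 = 1.069 L/hr
Css = rate / CL = 234 / 1.069 ≈ 219 mg/L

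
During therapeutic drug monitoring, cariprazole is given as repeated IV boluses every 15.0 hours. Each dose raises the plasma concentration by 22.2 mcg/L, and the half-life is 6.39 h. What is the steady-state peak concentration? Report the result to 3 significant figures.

k = ln 2 / 6.39 = 0.1085 h⁻¹
Fraction remaining after one interval: e^(−kτ) = e^(−0.1085 × 15.0) = 0.1965
R = 1 / (1 − 0.1965) = 1.245
Css,max = 22.2 × 1.245 ≈ 27.6 mcg/L

27.6 mcg/L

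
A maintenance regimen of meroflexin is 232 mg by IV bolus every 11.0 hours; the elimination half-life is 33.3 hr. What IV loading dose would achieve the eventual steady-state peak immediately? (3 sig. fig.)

k = ln 2 / 33.3 = 0.02082 hr⁻¹
Accumulation ratio R = 1 / (1 − e^(−kτ)) = 1 / (1 − e^(−0.02082×11.0)) = 1 / (1 − 0.7954) = 4.886
Loading dose = maintenance dose × R = 232 × 4.886 ≈ 1130 mg

1130 mg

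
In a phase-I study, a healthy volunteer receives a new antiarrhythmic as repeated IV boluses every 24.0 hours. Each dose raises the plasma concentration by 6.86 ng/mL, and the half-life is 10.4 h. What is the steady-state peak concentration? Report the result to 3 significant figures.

k = ln 2 / 10.4 = 0.06665 h⁻¹
Fraction remaining after one interval: e^(−kτ) = e^(−0.06665 × 24.0) = 0.2020
R = 1 / (1 − 0.2020) = 1.253
Css,max = 6.86 × 1.253 ≈ 8.60 ng/mL

8.60 ng/mL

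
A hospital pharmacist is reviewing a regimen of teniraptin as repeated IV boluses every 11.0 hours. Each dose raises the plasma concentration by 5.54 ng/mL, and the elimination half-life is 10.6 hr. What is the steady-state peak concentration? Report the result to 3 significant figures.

10.8 ng/mL

k = ln 2 / 10.6 = 0.06539 hr⁻¹
Fraction remaining after one interval: e^(−kτ) = e^(−0.06539 × 11.0) = 0.4871
R = 1 / (1 − 0.4871) = 1.950
Css,max = 5.54 × 1.950 ≈ 10.8 ng/mL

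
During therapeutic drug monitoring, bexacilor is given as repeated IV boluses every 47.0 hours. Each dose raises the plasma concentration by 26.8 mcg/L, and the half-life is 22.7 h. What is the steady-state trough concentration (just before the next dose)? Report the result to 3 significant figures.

k = ln 2 / 22.7 = 0.03054 h⁻¹
Fraction remaining after one interval: e^(−kτ) = e^(−0.03054 × 47.0) = 0.2381
R = 1 / (1 − 0.2381) = 1.312
Css,max = 26.8 × 1.312 = 35.17 mcg/L
Css,min = Css,max × e^(−kτ) = 35.17 × 0.2381 ≈ 8.37 mcg/L

8.37 mcg/L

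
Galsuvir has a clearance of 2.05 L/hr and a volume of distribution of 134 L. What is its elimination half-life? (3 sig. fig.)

45.3 hours

k = CL / V = 2.05 / 134 = 0.01530 hr⁻¹
t½ = ln 2 / k = ln 2 / 0.01530 ≈ 45.3 hours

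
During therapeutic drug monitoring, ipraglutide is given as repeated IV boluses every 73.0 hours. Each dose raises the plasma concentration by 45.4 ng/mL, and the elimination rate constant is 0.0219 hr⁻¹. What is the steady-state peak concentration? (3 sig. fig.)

Fraction remaining after one interval: e^(−kτ) = e^(−0.02190 × 73.0) = 0.2022
R = 1 / (1 − 0.2022) = 1.253
Css,max = 45.4 × 1.253 ≈ 56.9 ng/mL

56.9 ng/mL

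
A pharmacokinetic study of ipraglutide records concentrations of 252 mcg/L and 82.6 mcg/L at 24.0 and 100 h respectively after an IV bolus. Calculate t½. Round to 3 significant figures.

k = ln(C₁/C₂) / (t₂ − t₁) = ln(252/82.6) / (100 − 24.0)
  = 1.115 / 76.00 = 0.01468 h⁻¹
t½ = ln 2 / k = ln 2 / 0.01468 ≈ 47.2 hours

47.2 hours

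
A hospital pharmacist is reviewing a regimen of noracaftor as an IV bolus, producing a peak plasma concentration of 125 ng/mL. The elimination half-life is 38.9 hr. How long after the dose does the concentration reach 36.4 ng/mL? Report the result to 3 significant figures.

k = ln 2 / 38.9 = 0.01782 hr⁻¹
C(t) = C₀ e^(−kt)  ⇒  t = ln(C₀/C) / k
t = ln(125/36.4) / 0.01782 = 1.234 / 0.01782 ≈ 69.2 hours

69.2 hours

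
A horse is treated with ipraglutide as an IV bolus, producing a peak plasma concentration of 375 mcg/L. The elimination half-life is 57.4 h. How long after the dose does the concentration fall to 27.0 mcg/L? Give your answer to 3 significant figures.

k = ln 2 / 57.4 = 0.01208 h⁻¹
C(t) = C₀ e^(−kt)  ⇒  t = ln(C₀/C) / k
t = ln(375/27.0) / 0.01208 = 2.631 / 0.01208 ≈ 218 hours

218 hours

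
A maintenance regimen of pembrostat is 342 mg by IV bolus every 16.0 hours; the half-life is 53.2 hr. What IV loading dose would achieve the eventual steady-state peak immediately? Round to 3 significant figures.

k = ln 2 / 53.2 = 0.01303 hr⁻¹
Accumulation ratio R = 1 / (1 − e^(−kτ)) = 1 / (1 − e^(−0.01303×16.0)) = 1 / (1 − 0.8118) = 5.314
Loading dose = maintenance dose × R = 342 × 5.314 ≈ 1820 mg

1820 mg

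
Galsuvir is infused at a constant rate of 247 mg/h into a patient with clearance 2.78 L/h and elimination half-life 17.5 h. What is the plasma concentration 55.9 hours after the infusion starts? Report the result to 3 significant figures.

79.1 mg/L

Css = rate / CL = 247 / 2.78 = 88.85 mg/L
k = ln 2 / 17.5 = 0.03961 h⁻¹
C(t) = Css (1 − e^(−kt)) = 88.85 × (1 − e^(−2.214)) = 88.85 × 0.8907 ≈ 79.1 mg/L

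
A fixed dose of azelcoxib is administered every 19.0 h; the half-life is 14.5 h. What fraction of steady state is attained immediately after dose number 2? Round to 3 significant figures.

k = ln 2 / 14.5 = 0.04780 h⁻¹
f_n = 1 − e^(−nkτ) = 1 − e^(−2 × 0.04780 × 19.0) = 1 − e^(−1.817) = 1 − 0.1626 ≈ 0.837

0.837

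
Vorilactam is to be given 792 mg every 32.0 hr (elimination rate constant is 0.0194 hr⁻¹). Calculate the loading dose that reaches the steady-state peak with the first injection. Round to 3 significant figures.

Accumulation ratio R = 1 / (1 − e^(−kτ)) = 1 / (1 − e^(−0.01940×32.0)) = 1 / (1 − 0.5375) = 2.162
Loading dose = maintenance dose × R = 792 × 2.162 ≈ 1710 mg

1710 mg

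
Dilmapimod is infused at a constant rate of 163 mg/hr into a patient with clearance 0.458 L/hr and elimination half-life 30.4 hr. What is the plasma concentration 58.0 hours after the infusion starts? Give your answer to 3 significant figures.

261 mg/L

Css = rate / CL = 163 / 0.458 = 355.9 mg/L
k = ln 2 / 30.4 = 0.02280 hr⁻¹
C(t) = Css (1 − e^(−kt)) = 355.9 × (1 − e^(−1.322)) = 355.9 × 0.7335 ≈ 261 mg/L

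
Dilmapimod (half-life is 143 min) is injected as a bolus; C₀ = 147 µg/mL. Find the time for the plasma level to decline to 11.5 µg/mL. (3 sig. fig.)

k = ln 2 / 143 = 0.004847 min⁻¹
C(t) = C₀ e^(−kt)  ⇒  t = ln(C₀/C) / k
t = ln(147/11.5) / 0.004847 = 2.548 / 0.004847 ≈ 526 minutes

526 minutes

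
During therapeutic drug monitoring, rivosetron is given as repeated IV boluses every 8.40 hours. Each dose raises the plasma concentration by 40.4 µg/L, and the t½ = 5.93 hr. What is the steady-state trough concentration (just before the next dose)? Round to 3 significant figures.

k = ln 2 / 5.93 = 0.1169 hr⁻¹
Fraction remaining after one interval: e^(−kτ) = e^(−0.1169 × 8.40) = 0.3746
R = 1 / (1 − 0.3746) = 1.599
Css,max = 40.4 × 1.599 = 64.60 µg/L
Css,min = Css,max × e^(−kτ) = 64.60 × 0.3746 ≈ 24.2 µg/L

24.2 µg/L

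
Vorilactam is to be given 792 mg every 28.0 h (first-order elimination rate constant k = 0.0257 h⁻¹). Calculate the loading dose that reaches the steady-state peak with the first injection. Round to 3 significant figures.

Accumulation ratio R = 1 / (1 − e^(−kτ)) = 1 / (1 − e^(−0.02570×28.0)) = 1 / (1 − 0.4869) = 1.949
Loading dose = maintenance dose × R = 792 × 1.949 ≈ 1540 mg

1540 mg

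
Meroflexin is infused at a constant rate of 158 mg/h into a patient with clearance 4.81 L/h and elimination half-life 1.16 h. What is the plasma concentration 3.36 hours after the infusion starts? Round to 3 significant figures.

Css = rate / CL = 158 / 4.81 = 32.85 mg/L
k = ln 2 / 1.16 = 0.5975 h⁻¹
C(t) = Css (1 − e^(−kt)) = 32.85 × (1 − e^(−2.008)) = 32.85 × 0.8657 ≈ 28.4 mg/L

28.4 mg/L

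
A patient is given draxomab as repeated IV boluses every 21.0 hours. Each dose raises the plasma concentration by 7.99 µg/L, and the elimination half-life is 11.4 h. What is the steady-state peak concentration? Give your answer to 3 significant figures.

k = ln 2 / 11.4 = 0.06080 h⁻¹
Fraction remaining after one interval: e^(−kτ) = e^(−0.06080 × 21.0) = 0.2789
R = 1 / (1 − 0.2789) = 1.387
Css,max = 7.99 × 1.387 ≈ 11.1 µg/L

11.1 µg/L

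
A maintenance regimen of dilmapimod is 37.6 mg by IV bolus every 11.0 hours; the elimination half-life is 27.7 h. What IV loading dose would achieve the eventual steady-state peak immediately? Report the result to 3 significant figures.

156 mg

k = ln 2 / 27.7 = 0.02502 h⁻¹
Accumulation ratio R = 1 / (1 − e^(−kτ)) = 1 / (1 − e^(−0.02502×11.0)) = 1 / (1 − 0.7594) = 4.156
Loading dose = maintenance dose × R = 37.6 × 4.156 ≈ 156 mg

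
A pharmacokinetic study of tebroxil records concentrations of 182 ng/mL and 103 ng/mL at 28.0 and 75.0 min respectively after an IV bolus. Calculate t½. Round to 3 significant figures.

k = ln(C₁/C₂) / (t₂ − t₁) = ln(182/103) / (75.0 − 28.0)
  = 0.5693 / 47.00 = 0.01211 min⁻¹
t½ = ln 2 / k = ln 2 / 0.01211 ≈ 57.2 minutes

57.2 minutes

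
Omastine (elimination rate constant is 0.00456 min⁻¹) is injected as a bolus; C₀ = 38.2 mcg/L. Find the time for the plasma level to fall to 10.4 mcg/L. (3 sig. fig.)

C(t) = C₀ e^(−kt)  ⇒  t = ln(C₀/C) / k
t = ln(38.2/10.4) / 0.004560 = 1.301 / 0.004560 ≈ 285 minutes

285 minutes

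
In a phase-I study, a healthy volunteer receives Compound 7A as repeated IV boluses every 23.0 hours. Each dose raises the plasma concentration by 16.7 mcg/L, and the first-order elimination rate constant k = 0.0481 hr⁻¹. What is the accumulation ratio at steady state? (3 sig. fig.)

Fraction remaining after one interval: e^(−kτ) = e^(−0.04810 × 23.0) = 0.3308
R = 1 / (1 − 0.3308) = 1 / 0.6692 ≈ 1.49

1.49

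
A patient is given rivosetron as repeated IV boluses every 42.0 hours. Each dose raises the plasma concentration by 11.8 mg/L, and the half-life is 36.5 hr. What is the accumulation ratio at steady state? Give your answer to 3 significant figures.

1.82

k = ln 2 / 36.5 = 0.01899 hr⁻¹
Fraction remaining after one interval: e^(−kτ) = e^(−0.01899 × 42.0) = 0.4504
R = 1 / (1 − 0.4504) = 1 / 0.5496 ≈ 1.82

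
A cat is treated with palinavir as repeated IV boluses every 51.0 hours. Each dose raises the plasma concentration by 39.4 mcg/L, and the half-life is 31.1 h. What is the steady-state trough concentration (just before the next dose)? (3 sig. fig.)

k = ln 2 / 31.1 = 0.02229 h⁻¹
Fraction remaining after one interval: e^(−kτ) = e^(−0.02229 × 51.0) = 0.3209
R = 1 / (1 − 0.3209) = 1.473
Css,max = 39.4 × 1.473 = 58.02 mcg/L
Css,min = Css,max × e^(−kτ) = 58.02 × 0.3209 ≈ 18.6 mcg/L

18.6 mcg/L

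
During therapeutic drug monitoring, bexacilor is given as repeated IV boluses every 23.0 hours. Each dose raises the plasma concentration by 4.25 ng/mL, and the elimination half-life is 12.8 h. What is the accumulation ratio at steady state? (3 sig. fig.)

k = ln 2 / 12.8 = 0.05415 h⁻¹
Fraction remaining after one interval: e^(−kτ) = e^(−0.05415 × 23.0) = 0.2878
R = 1 / (1 − 0.2878) = 1 / 0.7122 ≈ 1.40

1.40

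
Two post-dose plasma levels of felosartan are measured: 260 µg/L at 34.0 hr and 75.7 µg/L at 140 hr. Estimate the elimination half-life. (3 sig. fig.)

59.5 hours

k = ln(C₁/C₂) / (t₂ − t₁) = ln(260/75.7) / (140 − 34.0)
  = 1.234 / 106.0 = 0.01164 hr⁻¹
t½ = ln 2 / k = ln 2 / 0.01164 ≈ 59.5 hours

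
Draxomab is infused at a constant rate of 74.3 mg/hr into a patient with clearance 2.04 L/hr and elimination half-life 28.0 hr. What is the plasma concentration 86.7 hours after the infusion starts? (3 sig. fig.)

Css = rate / CL = 74.3 / 2.04 = 36.42 µg/mL
k = ln 2 / 28.0 = 0.02476 hr⁻¹
C(t) = Css (1 − e^(−kt)) = 36.42 × (1 − e^(−2.146)) = 36.42 × 0.8831 ≈ 32.2 µg/mL

32.2 µg/mL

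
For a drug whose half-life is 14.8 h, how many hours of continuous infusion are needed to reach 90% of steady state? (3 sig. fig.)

49.2 hours

k = ln 2 / 14.8 = 0.04683 h⁻¹
f = 1 − e^(−kt)  ⇒  t = −ln(1 − f) / k
t = −ln(1 − 0.9) / 0.04683 = 2.303 / 0.04683 ≈ 49.2 hours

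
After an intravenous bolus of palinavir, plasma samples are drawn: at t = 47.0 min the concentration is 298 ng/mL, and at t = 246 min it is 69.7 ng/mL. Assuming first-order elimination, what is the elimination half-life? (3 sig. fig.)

k = ln(C₁/C₂) / (t₂ − t₁) = ln(298/69.7) / (246 − 47.0)
  = 1.453 / 199.0 = 0.007301 min⁻¹
t½ = ln 2 / k = ln 2 / 0.007301 ≈ 94.9 minutes

94.9 minutes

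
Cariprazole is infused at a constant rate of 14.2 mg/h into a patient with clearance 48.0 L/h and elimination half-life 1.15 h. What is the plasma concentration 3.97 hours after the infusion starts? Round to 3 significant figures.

0.269 µg/mL

Css = rate / CL = 14.2 / 48.0 = 0.2958 µg/mL
k = ln 2 / 1.15 = 0.6027 h⁻¹
C(t) = Css (1 − e^(−kt)) = 0.2958 × (1 − e^(−2.393)) = 0.2958 × 0.9086 ≈ 0.269 µg/mL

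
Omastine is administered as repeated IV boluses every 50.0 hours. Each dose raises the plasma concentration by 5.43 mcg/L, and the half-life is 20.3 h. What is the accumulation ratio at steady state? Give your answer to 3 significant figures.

k = ln 2 / 20.3 = 0.03415 h⁻¹
Fraction remaining after one interval: e^(−kτ) = e^(−0.03415 × 50.0) = 0.1814
R = 1 / (1 − 0.1814) = 1 / 0.8186 ≈ 1.22

1.22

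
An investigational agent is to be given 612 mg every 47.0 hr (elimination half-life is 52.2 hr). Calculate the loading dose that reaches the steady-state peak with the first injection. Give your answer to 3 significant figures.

1320 mg

k = ln 2 / 52.2 = 0.01328 hr⁻¹
Accumulation ratio R = 1 / (1 − e^(−kτ)) = 1 / (1 − e^(−0.01328×47.0)) = 1 / (1 − 0.5357) = 2.154
Loading dose = maintenance dose × R = 612 × 2.154 ≈ 1320 mg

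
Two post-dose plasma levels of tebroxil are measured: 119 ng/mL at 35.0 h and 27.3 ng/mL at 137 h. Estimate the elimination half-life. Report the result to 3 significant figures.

k = ln(C₁/C₂) / (t₂ − t₁) = ln(119/27.3) / (137 − 35.0)
  = 1.472 / 102.0 = 0.01443 h⁻¹
t½ = ln 2 / k = ln 2 / 0.01443 ≈ 48.0 hours

48.0 hours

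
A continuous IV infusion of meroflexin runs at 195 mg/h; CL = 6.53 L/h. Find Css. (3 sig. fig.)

29.9 µg/mL

Css = infusion rate / CL = 195 / 6.53 ≈ 29.9 µg/mL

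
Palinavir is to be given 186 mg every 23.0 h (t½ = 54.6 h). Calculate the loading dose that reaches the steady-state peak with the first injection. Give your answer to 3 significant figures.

k = ln 2 / 54.6 = 0.01270 h⁻¹
Accumulation ratio R = 1 / (1 − e^(−kτ)) = 1 / (1 − e^(−0.01270×23.0)) = 1 / (1 − 0.7468) = 3.949
Loading dose = maintenance dose × R = 186 × 3.949 ≈ 735 mg

735 mg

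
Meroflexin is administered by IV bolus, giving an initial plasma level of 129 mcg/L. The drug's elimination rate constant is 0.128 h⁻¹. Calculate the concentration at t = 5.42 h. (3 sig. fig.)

C(t) = C₀ e^(−kt) = 129 × e^(−0.1280 × 5.42) = 129 × e^(−0.6938) = 129 × 0.4997 ≈ 64.5 mcg/L

64.5 mcg/L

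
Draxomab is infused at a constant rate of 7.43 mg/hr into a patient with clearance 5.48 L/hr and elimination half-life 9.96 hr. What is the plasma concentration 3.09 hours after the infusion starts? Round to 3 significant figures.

0.262 mg/L

Css = rate / CL = 7.43 / 5.48 = 1.356 mg/L
k = ln 2 / 9.96 = 0.06959 hr⁻¹
C(t) = Css (1 − e^(−kt)) = 1.356 × (1 − e^(−0.2150)) = 1.356 × 0.1935 ≈ 0.262 mg/L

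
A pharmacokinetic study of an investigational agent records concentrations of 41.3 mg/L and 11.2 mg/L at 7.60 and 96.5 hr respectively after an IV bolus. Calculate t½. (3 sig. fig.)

47.2 hours

k = ln(C₁/C₂) / (t₂ − t₁) = ln(41.3/11.2) / (96.5 − 7.60)
  = 1.305 / 88.90 = 0.01468 hr⁻¹
t½ = ln 2 / k = ln 2 / 0.01468 ≈ 47.2 hours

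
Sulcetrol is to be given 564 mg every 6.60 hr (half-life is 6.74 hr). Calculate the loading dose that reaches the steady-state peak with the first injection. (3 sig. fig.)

k = ln 2 / 6.74 = 0.1028 hr⁻¹
Accumulation ratio R = 1 / (1 − e^(−kτ)) = 1 / (1 − e^(−0.1028×6.60)) = 1 / (1 − 0.5073) = 2.029
Loading dose = maintenance dose × R = 564 × 2.029 ≈ 1140 mg

1140 mg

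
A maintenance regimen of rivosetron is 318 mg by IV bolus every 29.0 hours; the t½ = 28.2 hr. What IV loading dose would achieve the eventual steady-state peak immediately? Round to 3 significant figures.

624 mg

k = ln 2 / 28.2 = 0.02458 hr⁻¹
Accumulation ratio R = 1 / (1 − e^(−kτ)) = 1 / (1 − e^(−0.02458×29.0)) = 1 / (1 − 0.4903) = 1.962
Loading dose = maintenance dose × R = 318 × 1.962 ≈ 624 mg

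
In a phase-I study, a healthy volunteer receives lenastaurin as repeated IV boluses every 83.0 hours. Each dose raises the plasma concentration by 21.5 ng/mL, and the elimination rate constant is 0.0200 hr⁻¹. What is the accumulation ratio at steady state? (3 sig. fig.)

Fraction remaining after one interval: e^(−kτ) = e^(−0.02000 × 83.0) = 0.1901
R = 1 / (1 − 0.1901) = 1 / 0.8099 ≈ 1.23

1.23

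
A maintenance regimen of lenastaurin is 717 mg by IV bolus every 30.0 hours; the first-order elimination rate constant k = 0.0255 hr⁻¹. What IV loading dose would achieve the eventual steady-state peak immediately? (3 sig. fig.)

Accumulation ratio R = 1 / (1 − e^(−kτ)) = 1 / (1 − e^(−0.02550×30.0)) = 1 / (1 − 0.4653) = 1.870
Loading dose = maintenance dose × R = 717 × 1.870 ≈ 1340 mg

1340 mg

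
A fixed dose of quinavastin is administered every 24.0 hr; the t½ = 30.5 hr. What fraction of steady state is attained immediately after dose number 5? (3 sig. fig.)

0.935

k = ln 2 / 30.5 = 0.02273 hr⁻¹
f_n = 1 − e^(−nkτ) = 1 − e^(−5 × 0.02273 × 24.0) = 1 − e^(−2.727) = 1 − 0.06541 ≈ 0.935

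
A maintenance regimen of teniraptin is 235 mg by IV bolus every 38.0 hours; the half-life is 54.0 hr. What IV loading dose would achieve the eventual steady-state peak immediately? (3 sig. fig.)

k = ln 2 / 54.0 = 0.01284 hr⁻¹
Accumulation ratio R = 1 / (1 − e^(−kτ)) = 1 / (1 − e^(−0.01284×38.0)) = 1 / (1 − 0.6140) = 2.591
Loading dose = maintenance dose × R = 235 × 2.591 ≈ 609 mg

609 mg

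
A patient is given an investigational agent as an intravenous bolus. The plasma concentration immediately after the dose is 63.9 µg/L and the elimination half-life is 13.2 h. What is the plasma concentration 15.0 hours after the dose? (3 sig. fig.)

k = ln 2 / 13.2 = 0.05251 h⁻¹
C(t) = C₀ e^(−kt) = 63.9 × e^(−0.05251 × 15.0) = 63.9 × e^(−0.7877) = 63.9 × 0.4549 ≈ 29.1 µg/L

29.1 µg/L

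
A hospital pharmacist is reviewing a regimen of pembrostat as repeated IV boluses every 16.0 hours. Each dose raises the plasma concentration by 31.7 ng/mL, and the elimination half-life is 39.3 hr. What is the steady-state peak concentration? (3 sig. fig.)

129 ng/mL

k = ln 2 / 39.3 = 0.01764 hr⁻¹
Fraction remaining after one interval: e^(−kτ) = e^(−0.01764 × 16.0) = 0.7541
R = 1 / (1 − 0.7541) = 4.067
Css,max = 31.7 × 4.067 ≈ 129 ng/mL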